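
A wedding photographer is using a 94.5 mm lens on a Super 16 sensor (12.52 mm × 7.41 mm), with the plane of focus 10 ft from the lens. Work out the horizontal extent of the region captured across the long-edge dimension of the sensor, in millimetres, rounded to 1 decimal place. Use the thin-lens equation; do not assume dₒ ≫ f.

391.3 mm

dₒ: 10 ft × 304.8 mm/ft = 3048.00 mm.
Similar triangles through the lens centre give W/dₒ = w/dᵢ; with 1/f = 1/dₒ + 1/dᵢ this gives W = w·(dₒ − f)/f.
W = 12.52 mm × (3048 − 94.5) / 94.5 = 12.52 × 31.2540 ≈ 391.300 mm.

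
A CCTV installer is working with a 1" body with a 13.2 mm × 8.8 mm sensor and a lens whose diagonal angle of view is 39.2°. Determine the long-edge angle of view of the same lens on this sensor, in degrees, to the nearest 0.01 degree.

33.01°

Sensor diagonal = √(13.2² + 8.8²) = √251.6800 ≈ 15.8644 mm.
From the diagonal AOV: f = 15.8644 / (2·tan(19.6°)) = 15.8644 / 0.71217 ≈ 22.2762 mm.
Long-edge AOV = 2·arctan(13.2 / (2 × 22.2762)) = 2·arctan(0.29628) ≈ 33.0070°.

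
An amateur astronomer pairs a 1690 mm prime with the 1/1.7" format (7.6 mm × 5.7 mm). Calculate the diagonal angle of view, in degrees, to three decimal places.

0.322°

Sensor diagonal = √(7.6² + 5.7²) = √90.2500 ≈ 9.5000 mm.
Angle of view α = 2·arctan(d/2f) with d = 9.5000 mm and f = 1690 mm.
d/2f = 0.00281; arctan(0.00281) ≈ 0.1610°, so α ≈ 0.3221°.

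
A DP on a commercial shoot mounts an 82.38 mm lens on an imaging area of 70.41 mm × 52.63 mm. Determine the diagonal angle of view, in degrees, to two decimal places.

Sensor diagonal = √(70.41² + 52.63²) = √7727.4850 ≈ 87.9061 mm.
Angle of view α = 2·arctan(d/2f) with d = 87.9061 mm and f = 82.38 mm.
d/2f = 0.53354; arctan(0.53354) ≈ 28.0817°, so α ≈ 56.1634°.

56.16°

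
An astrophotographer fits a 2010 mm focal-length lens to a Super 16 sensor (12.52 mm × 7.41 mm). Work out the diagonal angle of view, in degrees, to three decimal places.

0.415°

Sensor diagonal = √(12.52² + 7.41²) = √211.6585 ≈ 14.5485 mm.
Angle of view α = 2·arctan(d/2f) with d = 14.5485 mm and f = 2010 mm.
d/2f = 0.00362; arctan(0.00362) ≈ 0.2074°, so α ≈ 0.4147°.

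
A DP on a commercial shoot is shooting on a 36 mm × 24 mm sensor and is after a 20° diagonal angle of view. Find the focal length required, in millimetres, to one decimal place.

Sensor diagonal = √(36² + 24²) = √1872.0000 ≈ 43.2666 mm.
From α = 2·arctan(d/2f) we get f = d / (2·tan(α/2)).
With d = 43.2666 mm and α/2 = 10°, tan(α/2) ≈ 0.17633, so f ≈ 43.2666 / 0.35265 ≈ 122.6886 mm.

122.7 mm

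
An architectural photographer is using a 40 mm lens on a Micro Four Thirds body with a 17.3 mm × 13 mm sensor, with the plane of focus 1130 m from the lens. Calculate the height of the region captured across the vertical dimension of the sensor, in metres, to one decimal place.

dₒ: 1130 m = 1.13e+06 mm.
Similar triangles through the lens centre give W/dₒ = h/dᵢ; with 1/f = 1/dₒ + 1/dᵢ this gives W = h·(dₒ − f)/f.
W = 13 mm × (1.13e+06 − 40) / 40 = 13 × 28249.0000 ≈ 367237.000 mm = 367.237 m.

367.2 m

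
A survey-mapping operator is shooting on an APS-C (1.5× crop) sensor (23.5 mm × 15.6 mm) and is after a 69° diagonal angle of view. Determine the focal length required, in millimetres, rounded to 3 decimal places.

Sensor diagonal = √(23.5² + 15.6²) = √795.6100 ≈ 28.2066 mm.
From α = 2·arctan(d/2f) we get f = d / (2·tan(α/2)).
With d = 28.2066 mm and α/2 = 34.5°, tan(α/2) ≈ 0.68728, so f ≈ 28.2066 / 1.37456 ≈ 20.5204 mm.

20.520 mm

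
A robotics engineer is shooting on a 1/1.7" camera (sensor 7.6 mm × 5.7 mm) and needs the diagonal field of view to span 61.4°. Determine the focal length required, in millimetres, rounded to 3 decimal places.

8.000 mm

Sensor diagonal = √(7.6² + 5.7²) = √90.2500 ≈ 9.5000 mm.
From α = 2·arctan(d/2f) we get f = d / (2·tan(α/2)).
With d = 9.5000 mm and α/2 = 30.7°, tan(α/2) ≈ 0.59376, so f ≈ 9.5000 / 1.18751 ≈ 7.9999 mm.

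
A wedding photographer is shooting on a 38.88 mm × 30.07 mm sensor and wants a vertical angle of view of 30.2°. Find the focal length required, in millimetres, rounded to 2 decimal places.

From α = 2·arctan(h/2f) we get f = h / (2·tan(α/2)).
With h = 30.07 mm and α/2 = 15.1°, tan(α/2) ≈ 0.26982, so f ≈ 30.07 / 0.53964 ≈ 55.7222 mm.

55.72 mm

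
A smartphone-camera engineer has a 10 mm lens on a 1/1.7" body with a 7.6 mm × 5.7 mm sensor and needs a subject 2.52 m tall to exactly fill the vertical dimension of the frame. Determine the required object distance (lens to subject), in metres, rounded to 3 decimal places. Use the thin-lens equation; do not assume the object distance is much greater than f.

4.431 m

W: 2.52 m = 2520 mm.
Magnification m = h/W = dᵢ/dₒ; combined with 1/f = 1/dₒ + 1/dᵢ this gives dₒ = f·(1 + W/h).
dₒ = 10 mm × (1 + 2520/5.7) = 10 × 443.1053 ≈ 4431.053 mm = 4.43105 m.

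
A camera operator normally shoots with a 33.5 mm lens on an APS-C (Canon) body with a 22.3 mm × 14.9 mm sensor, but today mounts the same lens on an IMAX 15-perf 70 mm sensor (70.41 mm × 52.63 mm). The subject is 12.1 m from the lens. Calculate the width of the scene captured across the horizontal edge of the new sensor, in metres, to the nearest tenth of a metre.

The focal length stays 33.5 mm; the relevant sensor dimension is now w = 70.41 mm. Object distance dₒ = 12.1 m = 12100 mm.
Thin-lens field width W = w·(dₒ − f)/f = 70.41 × (12100 − 33.5)/33.5 ≈ 25361.262 mm = 25.3613 m.

25.4 m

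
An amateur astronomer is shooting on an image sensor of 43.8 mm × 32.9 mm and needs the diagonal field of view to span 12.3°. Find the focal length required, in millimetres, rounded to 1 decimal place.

Sensor diagonal = √(43.8² + 32.9²) = √3000.8500 ≈ 54.7800 mm.
From α = 2·arctan(d/2f) we get f = d / (2·tan(α/2)).
With d = 54.7800 mm and α/2 = 6.15°, tan(α/2) ≈ 0.10775, so f ≈ 54.7800 / 0.21550 ≈ 254.1952 mm.

254.2 mm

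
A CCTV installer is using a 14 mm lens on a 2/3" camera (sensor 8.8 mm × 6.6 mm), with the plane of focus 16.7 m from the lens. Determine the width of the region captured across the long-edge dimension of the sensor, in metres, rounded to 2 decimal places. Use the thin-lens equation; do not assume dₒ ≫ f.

10.49 m

dₒ: 16.7 m = 16700 mm.
Similar triangles through the lens centre give W/dₒ = w/dᵢ; with 1/f = 1/dₒ + 1/dᵢ this gives W = w·(dₒ − f)/f.
W = 8.8 mm × (16700 − 14) / 14 = 8.8 × 1191.8571 ≈ 10488.343 mm = 10.4883 m.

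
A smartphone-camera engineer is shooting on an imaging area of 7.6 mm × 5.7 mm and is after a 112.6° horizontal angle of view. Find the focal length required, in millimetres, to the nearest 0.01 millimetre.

2.53 mm

From α = 2·arctan(w/2f) we get f = w / (2·tan(α/2)).
With w = 7.6 mm and α/2 = 56.3°, tan(α/2) ≈ 1.49944, so f ≈ 7.6 / 2.99887 ≈ 2.5343 mm.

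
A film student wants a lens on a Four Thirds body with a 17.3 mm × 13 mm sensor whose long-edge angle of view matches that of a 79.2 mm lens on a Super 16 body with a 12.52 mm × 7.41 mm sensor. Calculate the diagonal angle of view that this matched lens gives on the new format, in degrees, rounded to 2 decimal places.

11.29°

Equal long-edge AOV ⇒ f₂ = f₁ · 17.3/12.52 = 79.2 × 1.38179 ≈ 109.4377 mm.
Sensor diagonal = √(17.3² + 13²) = √468.2900 ≈ 21.6400 mm.
Diagonal AOV on the new format = 2·arctan(21.6400 / (2 × 109.4377)) = 2·arctan(0.09887) ≈ 11.2929°.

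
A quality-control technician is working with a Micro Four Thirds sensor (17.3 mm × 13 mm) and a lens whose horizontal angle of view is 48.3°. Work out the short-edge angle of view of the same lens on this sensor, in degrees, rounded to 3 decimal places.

From the horizontal AOV: f = 17.3 / (2·tan(24.15°)) = 17.3 / 0.89674 ≈ 19.2921 mm.
Short-edge AOV = 2·arctan(13 / (2 × 19.2921)) = 2·arctan(0.33692) ≈ 37.2399°.

37.240°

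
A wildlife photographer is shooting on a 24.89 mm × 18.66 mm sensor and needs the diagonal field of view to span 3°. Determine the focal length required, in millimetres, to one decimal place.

594.0 mm

Sensor diagonal = √(24.89² + 18.66²) = √967.7077 ≈ 31.1080 mm.
From α = 2·arctan(d/2f) we get f = d / (2·tan(α/2)).
With d = 31.1080 mm and α/2 = 1.5°, tan(α/2) ≈ 0.02619, so f ≈ 31.1080 / 0.05237 ≈ 593.9833 mm.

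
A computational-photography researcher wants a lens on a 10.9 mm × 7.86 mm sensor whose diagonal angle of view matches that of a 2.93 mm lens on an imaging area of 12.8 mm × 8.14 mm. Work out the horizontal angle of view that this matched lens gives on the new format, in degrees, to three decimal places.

Sensor diagonal = √(12.8² + 8.14²) = √230.0996 ≈ 15.1690 mm.
Sensor diagonal = √(10.9² + 7.86²) = √180.5896 ≈ 13.4384 mm.
Equal diagonal AOV ⇒ f₂ = f₁ · 13.4384/15.1690 = 2.93 × 0.88591 ≈ 2.5957 mm.
Horizontal AOV on the new format = 2·arctan(10.9 / (2 × 2.5957)) = 2·arctan(2.09962) ≈ 129.0652°.

129.065°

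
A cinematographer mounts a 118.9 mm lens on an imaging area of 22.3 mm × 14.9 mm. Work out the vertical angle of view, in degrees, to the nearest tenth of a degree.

7.2°

Angle of view α = 2·arctan(h/2f) with h = 14.9 mm and f = 118.9 mm.
h/2f = 0.06266; arctan(0.06266) ≈ 3.5853°, so α ≈ 7.1707°.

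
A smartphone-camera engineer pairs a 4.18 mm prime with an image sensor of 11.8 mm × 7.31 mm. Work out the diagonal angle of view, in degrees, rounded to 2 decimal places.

Sensor diagonal = √(11.8² + 7.31²) = √192.6761 ≈ 13.8808 mm.
Angle of view α = 2·arctan(d/2f) with d = 13.8808 mm and f = 4.18 mm.
d/2f = 1.66038; arctan(1.66038) ≈ 58.9406°, so α ≈ 117.8813°.

117.88°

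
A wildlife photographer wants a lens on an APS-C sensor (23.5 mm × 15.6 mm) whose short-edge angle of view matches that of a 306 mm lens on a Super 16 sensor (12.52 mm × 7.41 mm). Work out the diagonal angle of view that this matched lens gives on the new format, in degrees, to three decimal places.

2.508°

Equal short-edge AOV ⇒ f₂ = f₁ · 15.6/7.41 = 306 × 2.10526 ≈ 644.2105 mm.
Sensor diagonal = √(23.5² + 15.6²) = √795.6100 ≈ 28.2066 mm.
Diagonal AOV on the new format = 2·arctan(28.2066 / (2 × 644.2105)) = 2·arctan(0.02189) ≈ 2.5083°.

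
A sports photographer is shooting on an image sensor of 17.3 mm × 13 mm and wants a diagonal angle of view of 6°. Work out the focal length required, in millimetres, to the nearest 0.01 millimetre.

206.46 mm

Sensor diagonal = √(17.3² + 13²) = √468.2900 ≈ 21.6400 mm.
From α = 2·arctan(d/2f) we get f = d / (2·tan(α/2)).
With d = 21.6400 mm and α/2 = 3°, tan(α/2) ≈ 0.05241, so f ≈ 21.6400 / 0.10482 ≈ 206.4580 mm.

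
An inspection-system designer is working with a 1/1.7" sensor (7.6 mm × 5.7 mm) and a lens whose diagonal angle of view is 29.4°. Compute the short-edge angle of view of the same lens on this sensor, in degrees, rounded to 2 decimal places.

17.89°

Sensor diagonal = √(7.6² + 5.7²) = √90.2500 ≈ 9.5000 mm.
From the diagonal AOV: f = 9.5000 / (2·tan(14.7°)) = 9.5000 / 0.52469 ≈ 18.1059 mm.
Short-edge AOV = 2·arctan(5.7 / (2 × 18.1059)) = 2·arctan(0.15741) ≈ 17.8907°.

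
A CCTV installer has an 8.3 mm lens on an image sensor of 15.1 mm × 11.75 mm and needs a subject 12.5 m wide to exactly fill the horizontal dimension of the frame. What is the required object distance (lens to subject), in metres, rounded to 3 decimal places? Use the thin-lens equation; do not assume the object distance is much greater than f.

6.879 m

W: 12.5 m = 12500 mm.
Magnification m = w/W = dᵢ/dₒ; combined with 1/f = 1/dₒ + 1/dᵢ this gives dₒ = f·(1 + W/w).
dₒ = 8.3 mm × (1 + 12500/15.1) = 8.3 × 828.8146 ≈ 6879.161 mm = 6.87916 m.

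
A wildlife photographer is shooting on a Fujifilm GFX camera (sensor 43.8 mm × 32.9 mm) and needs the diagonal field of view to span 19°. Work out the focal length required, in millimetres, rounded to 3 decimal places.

Sensor diagonal = √(43.8² + 32.9²) = √3000.8500 ≈ 54.7800 mm.
From α = 2·arctan(d/2f) we get f = d / (2·tan(α/2)).
With d = 54.7800 mm and α/2 = 9.5°, tan(α/2) ≈ 0.16734, so f ≈ 54.7800 / 0.33469 ≈ 163.6762 mm.

163.676 mm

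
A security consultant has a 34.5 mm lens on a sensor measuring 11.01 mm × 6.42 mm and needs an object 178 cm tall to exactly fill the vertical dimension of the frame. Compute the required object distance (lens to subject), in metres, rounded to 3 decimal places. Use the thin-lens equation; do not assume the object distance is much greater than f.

9.600 m

W: 178 cm = 1780 mm.
Magnification m = h/W = dᵢ/dₒ; combined with 1/f = 1/dₒ + 1/dᵢ this gives dₒ = f·(1 + W/h).
dₒ = 34.5 mm × (1 + 1780/6.42) = 34.5 × 278.2586 ≈ 9599.921 mm = 9.59992 m.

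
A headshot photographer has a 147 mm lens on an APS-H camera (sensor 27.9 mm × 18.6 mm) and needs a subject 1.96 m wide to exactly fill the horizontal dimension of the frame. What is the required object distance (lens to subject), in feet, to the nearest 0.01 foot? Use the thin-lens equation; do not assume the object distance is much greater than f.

34.36 ft

W: 1.96 m = 1960 mm.
Magnification m = w/W = dᵢ/dₒ; combined with 1/f = 1/dₒ + 1/dᵢ this gives dₒ = f·(1 + W/w).
dₒ = 147 mm × (1 + 1960/27.9) = 147 × 71.2509 ≈ 10473.882 mm = 10473.882/304.8 ft = 34.3631 ft.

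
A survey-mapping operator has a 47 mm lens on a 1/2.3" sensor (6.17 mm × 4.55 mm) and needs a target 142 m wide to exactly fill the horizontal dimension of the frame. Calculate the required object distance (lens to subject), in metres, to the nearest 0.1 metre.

W: 142 m = 142000 mm.
Magnification m = w/W = dᵢ/dₒ; combined with 1/f = 1/dₒ + 1/dᵢ this gives dₒ = f·(1 + W/w).
dₒ = 47 mm × (1 + 142000/6.17) = 47 × 23015.5867 ≈ 1081732.575 mm = 1081.73 m.

1081.7 m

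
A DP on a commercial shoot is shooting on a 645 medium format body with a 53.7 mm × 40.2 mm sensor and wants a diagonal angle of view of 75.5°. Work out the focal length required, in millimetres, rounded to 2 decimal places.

43.32 mm

Sensor diagonal = √(53.7² + 40.2²) = √4499.7300 ≈ 67.0800 mm.
From α = 2·arctan(d/2f) we get f = d / (2·tan(α/2)).
With d = 67.0800 mm and α/2 = 37.75°, tan(α/2) ≈ 0.77428, so f ≈ 67.0800 / 1.54857 ≈ 43.3175 mm.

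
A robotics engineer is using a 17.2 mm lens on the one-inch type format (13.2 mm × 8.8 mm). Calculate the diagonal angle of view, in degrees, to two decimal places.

Sensor diagonal = √(13.2² + 8.8²) = √251.6800 ≈ 15.8644 mm.
Angle of view α = 2·arctan(d/2f) with d = 15.8644 mm and f = 17.2 mm.
d/2f = 0.46118; arctan(0.46118) ≈ 24.7580°, so α ≈ 49.5160°.

49.52°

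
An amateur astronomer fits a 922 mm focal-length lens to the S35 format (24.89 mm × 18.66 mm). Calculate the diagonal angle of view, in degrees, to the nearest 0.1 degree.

Sensor diagonal = √(24.89² + 18.66²) = √967.7077 ≈ 31.1080 mm.
Angle of view α = 2·arctan(d/2f) with d = 31.1080 mm and f = 922 mm.
d/2f = 0.01687; arctan(0.01687) ≈ 0.9665°, so α ≈ 1.9330°.

1.9°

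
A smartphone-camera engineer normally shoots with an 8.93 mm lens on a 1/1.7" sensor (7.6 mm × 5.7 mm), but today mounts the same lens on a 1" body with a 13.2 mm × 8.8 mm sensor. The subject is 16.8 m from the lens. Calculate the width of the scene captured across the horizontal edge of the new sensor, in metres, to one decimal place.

24.8 m

The focal length stays 8.93 mm; the relevant sensor dimension is now w = 13.2 mm. Object distance dₒ = 16.8 m = 16800 mm.
Thin-lens field width W = w·(dₒ − f)/f = 13.2 × (16800 − 8.93)/8.93 ≈ 24819.947 mm = 24.8199 m.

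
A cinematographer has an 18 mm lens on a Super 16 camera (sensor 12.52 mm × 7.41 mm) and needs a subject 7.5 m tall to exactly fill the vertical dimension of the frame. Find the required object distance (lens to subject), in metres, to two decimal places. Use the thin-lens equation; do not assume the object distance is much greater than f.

W: 7.5 m = 7500 mm.
Magnification m = h/W = dᵢ/dₒ; combined with 1/f = 1/dₒ + 1/dᵢ this gives dₒ = f·(1 + W/h).
dₒ = 18 mm × (1 + 7500/7.41) = 18 × 1013.1457 ≈ 18236.623 mm = 18.2366 m.

18.24 m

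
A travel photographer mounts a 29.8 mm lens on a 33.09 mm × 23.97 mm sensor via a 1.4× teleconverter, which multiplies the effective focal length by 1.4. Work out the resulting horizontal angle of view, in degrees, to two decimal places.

Effective focal length f = 29.8 × 1.4 = 41.72 mm.
α = 2·arctan(33.09 / (2 × 41.72)) = 2·arctan(0.39657) ≈ 43.2638°.

43.26°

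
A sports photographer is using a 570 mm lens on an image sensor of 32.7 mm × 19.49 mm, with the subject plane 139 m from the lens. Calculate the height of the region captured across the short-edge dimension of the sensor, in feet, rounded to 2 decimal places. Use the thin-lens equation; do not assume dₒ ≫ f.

dₒ: 139 m = 139000 mm.
Similar triangles through the lens centre give W/dₒ = h/dᵢ; with 1/f = 1/dₒ + 1/dᵢ this gives W = h·(dₒ − f)/f.
W = 19.49 mm × (139000 − 570) / 570 = 19.49 × 242.8596 ≈ 4733.335 mm = 4733.335/304.8 ft = 15.5293 ft.

15.53 ft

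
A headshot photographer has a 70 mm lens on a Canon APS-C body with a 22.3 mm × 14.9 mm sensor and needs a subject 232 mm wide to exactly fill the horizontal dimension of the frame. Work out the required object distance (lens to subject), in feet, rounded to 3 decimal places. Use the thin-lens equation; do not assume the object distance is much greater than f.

2.619 ft

Magnification m = w/W = dᵢ/dₒ; combined with 1/f = 1/dₒ + 1/dᵢ this gives dₒ = f·(1 + W/w).
dₒ = 70 mm × (1 + 232/22.3) = 70 × 11.4036 ≈ 798.251 mm = 798.251/304.8 ft = 2.61893 ft.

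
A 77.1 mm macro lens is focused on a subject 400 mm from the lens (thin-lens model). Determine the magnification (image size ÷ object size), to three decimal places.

0.239×

Thin lens: 1/f = 1/dₒ + 1/dᵢ → 1/dᵢ = 1/77.1 − 1/400 = 0.0104702 mm⁻¹, so dᵢ ≈ 95.5094 mm.
Magnification m = dᵢ/dₒ = 95.5094/400 ≈ 0.23877.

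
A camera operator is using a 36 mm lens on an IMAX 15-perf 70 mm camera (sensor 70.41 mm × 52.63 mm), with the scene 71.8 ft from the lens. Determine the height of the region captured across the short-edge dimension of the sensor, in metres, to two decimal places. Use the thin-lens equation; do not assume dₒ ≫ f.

31.94 m

dₒ: 71.8 ft × 304.8 mm/ft = 21884.64 mm.
Similar triangles through the lens centre give W/dₒ = h/dᵢ; with 1/f = 1/dₒ + 1/dᵢ this gives W = h·(dₒ − f)/f.
W = 52.63 mm × (21884.6 − 36) / 36 = 52.63 × 606.9066 ≈ 31941.497 mm = 31.9415 m.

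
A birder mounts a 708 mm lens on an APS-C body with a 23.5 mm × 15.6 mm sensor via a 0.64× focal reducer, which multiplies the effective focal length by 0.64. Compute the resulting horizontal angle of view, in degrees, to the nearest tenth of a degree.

3.0°

Effective focal length f = 708 × 0.64 = 453.12 mm.
α = 2·arctan(23.5 / (2 × 453.12)) = 2·arctan(0.02593) ≈ 2.9708°.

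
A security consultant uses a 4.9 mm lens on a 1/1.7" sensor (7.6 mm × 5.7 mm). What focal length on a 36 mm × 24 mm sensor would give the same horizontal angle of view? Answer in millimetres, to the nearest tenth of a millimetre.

23.2 mm

Equal angle of view means equal width/f ratio, so f₂ = f₁ · (width₂/width₁) = 4.9 × 36/7.6.
f₂ = 4.9 × 4.73684 ≈ 23.211 mm.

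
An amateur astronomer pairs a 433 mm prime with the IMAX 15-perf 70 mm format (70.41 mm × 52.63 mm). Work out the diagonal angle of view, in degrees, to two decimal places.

11.59°

Sensor diagonal = √(70.41² + 52.63²) = √7727.4850 ≈ 87.9061 mm.
Angle of view α = 2·arctan(d/2f) with d = 87.9061 mm and f = 433 mm.
d/2f = 0.10151; arctan(0.10151) ≈ 5.7961°, so α ≈ 11.5923°.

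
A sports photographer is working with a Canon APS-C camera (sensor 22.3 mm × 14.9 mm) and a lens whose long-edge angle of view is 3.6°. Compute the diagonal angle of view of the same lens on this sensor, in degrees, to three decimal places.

4.329°

From the long-edge AOV: f = 22.3 / (2·tan(1.8°)) = 22.3 / 0.06285 ≈ 354.7988 mm.
Sensor diagonal = √(22.3² + 14.9²) = √719.3000 ≈ 26.8198 mm.
Diagonal AOV = 2·arctan(26.8198 / (2 × 354.7988)) = 2·arctan(0.03780) ≈ 4.3290°.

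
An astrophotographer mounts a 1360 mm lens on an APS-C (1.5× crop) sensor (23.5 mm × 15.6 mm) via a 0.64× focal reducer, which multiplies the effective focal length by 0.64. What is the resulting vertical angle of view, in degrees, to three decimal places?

Effective focal length f = 1360 × 0.64 = 870.4 mm.
α = 2·arctan(15.6 / (2 × 870.4)) = 2·arctan(0.00896) ≈ 1.0269°.

1.027°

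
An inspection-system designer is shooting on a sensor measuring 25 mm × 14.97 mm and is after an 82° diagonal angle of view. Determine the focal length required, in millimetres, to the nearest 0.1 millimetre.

16.8 mm

Sensor diagonal = √(25² + 14.97²) = √849.1009 ≈ 29.1393 mm.
From α = 2·arctan(d/2f) we get f = d / (2·tan(α/2)).
With d = 29.1393 mm and α/2 = 41°, tan(α/2) ≈ 0.86929, so f ≈ 29.1393 / 1.73857 ≈ 16.7605 mm.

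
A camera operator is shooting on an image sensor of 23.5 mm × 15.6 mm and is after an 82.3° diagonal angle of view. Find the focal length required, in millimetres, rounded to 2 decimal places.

16.14 mm

Sensor diagonal = √(23.5² + 15.6²) = √795.6100 ≈ 28.2066 mm.
From α = 2·arctan(d/2f) we get f = d / (2·tan(α/2)).
With d = 28.2066 mm and α/2 = 41.15°, tan(α/2) ≈ 0.87389, so f ≈ 28.2066 / 1.74779 ≈ 16.1384 mm.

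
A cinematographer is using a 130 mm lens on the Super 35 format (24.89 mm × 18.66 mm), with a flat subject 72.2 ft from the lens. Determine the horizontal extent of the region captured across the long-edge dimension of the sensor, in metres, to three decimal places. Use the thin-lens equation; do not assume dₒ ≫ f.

4.189 m

dₒ: 72.2 ft × 304.8 mm/ft = 22006.56 mm.
Similar triangles through the lens centre give W/dₒ = w/dᵢ; with 1/f = 1/dₒ + 1/dᵢ this gives W = w·(dₒ − f)/f.
W = 24.89 mm × (22006.6 − 130) / 130 = 24.89 × 168.2812 ≈ 4188.520 mm = 4.18852 m.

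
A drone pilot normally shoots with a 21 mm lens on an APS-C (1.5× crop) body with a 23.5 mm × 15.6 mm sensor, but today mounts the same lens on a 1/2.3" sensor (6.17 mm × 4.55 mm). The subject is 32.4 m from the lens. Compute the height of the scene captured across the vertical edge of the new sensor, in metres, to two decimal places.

7.02 m

The focal length stays 21 mm; the relevant sensor dimension is now h = 4.55 mm. Object distance dₒ = 32.4 m = 32400 mm.
Thin-lens field height W = h·(dₒ − f)/f = 4.55 × (32400 − 21)/21 ≈ 7015.450 mm = 7.01545 m.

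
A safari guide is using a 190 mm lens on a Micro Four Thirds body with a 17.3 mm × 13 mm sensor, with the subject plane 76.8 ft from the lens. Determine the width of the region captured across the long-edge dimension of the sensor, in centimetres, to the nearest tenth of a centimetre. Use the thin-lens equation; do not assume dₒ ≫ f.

dₒ: 76.8 ft × 304.8 mm/ft = 23408.64 mm.
Similar triangles through the lens centre give W/dₒ = w/dᵢ; with 1/f = 1/dₒ + 1/dᵢ this gives W = w·(dₒ − f)/f.
W = 17.3 mm × (23408.6 − 190) / 190 = 17.3 × 122.2034 ≈ 2114.118 mm = 211.412 cm.

211.4 cm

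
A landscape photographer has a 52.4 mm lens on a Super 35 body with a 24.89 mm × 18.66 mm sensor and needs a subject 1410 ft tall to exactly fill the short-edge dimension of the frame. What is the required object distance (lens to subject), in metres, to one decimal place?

1206.9 m

W: 1410 ft × 304.8 mm/ft = 429767.99 mm.
Magnification m = h/W = dᵢ/dₒ; combined with 1/f = 1/dₒ + 1/dᵢ this gives dₒ = f·(1 + W/h).
dₒ = 52.4 mm × (1 + 429768/18.66) = 52.4 × 23032.5105 ≈ 1206903.551 mm = 1206.9 m.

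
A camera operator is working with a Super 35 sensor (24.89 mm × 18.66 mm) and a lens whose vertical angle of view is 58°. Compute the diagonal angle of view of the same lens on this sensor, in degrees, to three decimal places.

From the vertical AOV: f = 18.66 / (2·tan(29°)) = 18.66 / 1.10862 ≈ 16.8318 mm.
Sensor diagonal = √(24.89² + 18.66²) = √967.7077 ≈ 31.1080 mm.
Diagonal AOV = 2·arctan(31.1080 / (2 × 16.8318)) = 2·arctan(0.92409) ≈ 85.4812°.

85.481°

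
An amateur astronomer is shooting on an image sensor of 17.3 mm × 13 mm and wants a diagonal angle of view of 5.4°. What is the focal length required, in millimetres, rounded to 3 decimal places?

Sensor diagonal = √(17.3² + 13²) = √468.2900 ≈ 21.6400 mm.
From α = 2·arctan(d/2f) we get f = d / (2·tan(α/2)).
With d = 21.6400 mm and α/2 = 2.7°, tan(α/2) ≈ 0.04716, so f ≈ 21.6400 / 0.09432 ≈ 229.4376 mm.

229.438 mm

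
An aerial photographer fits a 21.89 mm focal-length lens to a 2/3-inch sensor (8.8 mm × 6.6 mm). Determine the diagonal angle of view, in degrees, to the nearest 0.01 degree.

28.21°

Sensor diagonal = √(8.8² + 6.6²) = √121.0000 ≈ 11.0000 mm.
Angle of view α = 2·arctan(d/2f) with d = 11.0000 mm and f = 21.89 mm.
d/2f = 0.25126; arctan(0.25126) ≈ 14.1040°, so α ≈ 28.2079°.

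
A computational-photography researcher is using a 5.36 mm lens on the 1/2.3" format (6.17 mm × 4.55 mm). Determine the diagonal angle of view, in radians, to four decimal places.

1.2416 rad

Sensor diagonal = √(6.17² + 4.55²) = √58.7714 ≈ 7.6663 mm.
Angle of view α = 2·arctan(d/2f) with d = 7.6663 mm and f = 5.36 mm.
d/2f = 0.71514; arctan(0.71514) ≈ 0.6208 rad, so α ≈ 1.2416 rad.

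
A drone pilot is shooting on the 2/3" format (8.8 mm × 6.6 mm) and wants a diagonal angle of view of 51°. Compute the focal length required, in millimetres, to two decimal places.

Sensor diagonal = √(8.8² + 6.6²) = √121.0000 ≈ 11.0000 mm.
From α = 2·arctan(d/2f) we get f = d / (2·tan(α/2)).
With d = 11.0000 mm and α/2 = 25.5°, tan(α/2) ≈ 0.47698, so f ≈ 11.0000 / 0.95395 ≈ 11.5310 mm.

11.53 mm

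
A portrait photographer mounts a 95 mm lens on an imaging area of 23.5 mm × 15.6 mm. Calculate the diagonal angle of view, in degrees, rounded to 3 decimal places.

16.888°

Sensor diagonal = √(23.5² + 15.6²) = √795.6100 ≈ 28.2066 mm.
Angle of view α = 2·arctan(d/2f) with d = 28.2066 mm and f = 95 mm.
d/2f = 0.14846; arctan(0.14846) ≈ 8.4442°, so α ≈ 16.8884°.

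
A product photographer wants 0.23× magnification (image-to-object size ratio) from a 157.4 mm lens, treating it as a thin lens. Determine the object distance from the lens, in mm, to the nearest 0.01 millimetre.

841.75 mm

With m = dᵢ/dₒ and 1/f = 1/dₒ + 1/dᵢ, substituting dᵢ = m·dₒ gives 1/f = (1 + 1/m)/dₒ, hence dₒ = f·(1 + 1/m).
dₒ = 157.4 × (1 + 1/0.23) = 157.4 × 5.34783 ≈ 841.748 mm.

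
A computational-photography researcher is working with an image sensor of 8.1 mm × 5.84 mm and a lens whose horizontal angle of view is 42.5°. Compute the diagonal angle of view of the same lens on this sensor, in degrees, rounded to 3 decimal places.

51.227°

From the horizontal AOV: f = 8.1 / (2·tan(21.25°)) = 8.1 / 0.77776 ≈ 10.4146 mm.
Sensor diagonal = √(8.1² + 5.84²) = √99.7156 ≈ 9.9858 mm.
Diagonal AOV = 2·arctan(9.9858 / (2 × 10.4146)) = 2·arctan(0.47941) ≈ 51.2274°.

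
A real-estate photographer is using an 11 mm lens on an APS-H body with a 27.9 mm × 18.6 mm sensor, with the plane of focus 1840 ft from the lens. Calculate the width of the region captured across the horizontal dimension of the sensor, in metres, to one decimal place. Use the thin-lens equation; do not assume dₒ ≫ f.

1422.4 m

dₒ: 1840 ft × 304.8 mm/ft = 560831.98 mm.
Similar triangles through the lens centre give W/dₒ = w/dᵢ; with 1/f = 1/dₒ + 1/dᵢ this gives W = w·(dₒ − f)/f.
W = 27.9 mm × (560832 − 11) / 11 = 27.9 × 50983.7256 ≈ 1422445.945 mm = 1422.45 m.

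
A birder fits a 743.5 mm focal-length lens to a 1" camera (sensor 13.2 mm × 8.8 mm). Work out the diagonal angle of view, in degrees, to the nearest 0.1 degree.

1.2°

Sensor diagonal = √(13.2² + 8.8²) = √251.6800 ≈ 15.8644 mm.
Angle of view α = 2·arctan(d/2f) with d = 15.8644 mm and f = 743.5 mm.
d/2f = 0.01067; arctan(0.01067) ≈ 0.6113°, so α ≈ 1.2225°.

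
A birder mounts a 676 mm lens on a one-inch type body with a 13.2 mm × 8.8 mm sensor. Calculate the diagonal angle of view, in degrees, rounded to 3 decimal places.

1.345°

Sensor diagonal = √(13.2² + 8.8²) = √251.6800 ≈ 15.8644 mm.
Angle of view α = 2·arctan(d/2f) with d = 15.8644 mm and f = 676 mm.
d/2f = 0.01173; arctan(0.01173) ≈ 0.6723°, so α ≈ 1.3446°.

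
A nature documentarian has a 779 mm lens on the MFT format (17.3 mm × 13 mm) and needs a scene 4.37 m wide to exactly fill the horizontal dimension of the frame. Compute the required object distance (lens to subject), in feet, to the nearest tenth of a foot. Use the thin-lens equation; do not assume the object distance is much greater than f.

648.1 ft

W: 4.37 m = 4370 mm.
Magnification m = w/W = dᵢ/dₒ; combined with 1/f = 1/dₒ + 1/dᵢ this gives dₒ = f·(1 + W/w).
dₒ = 779 mm × (1 + 4370/17.3) = 779 × 253.6012 ≈ 197555.301 mm = 197555.301/304.8 ft = 648.147 ft.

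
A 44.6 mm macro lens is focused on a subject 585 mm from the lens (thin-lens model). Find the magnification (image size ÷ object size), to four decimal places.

Thin lens: 1/f = 1/dₒ + 1/dᵢ → 1/dᵢ = 1/44.6 − 1/585 = 0.0207121 mm⁻¹, so dᵢ ≈ 48.2809 mm.
Magnification m = dᵢ/dₒ = 48.2809/585 ≈ 0.08253.

0.0825×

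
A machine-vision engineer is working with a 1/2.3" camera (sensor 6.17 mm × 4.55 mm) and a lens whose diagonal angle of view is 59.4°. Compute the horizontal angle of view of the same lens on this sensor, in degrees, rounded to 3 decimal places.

49.316°

Sensor diagonal = √(6.17² + 4.55²) = √58.7714 ≈ 7.6663 mm.
From the diagonal AOV: f = 7.6663 / (2·tan(29.7°)) = 7.6663 / 1.14078 ≈ 6.7202 mm.
Horizontal AOV = 2·arctan(6.17 / (2 × 6.7202)) = 2·arctan(0.45906) ≈ 49.3164°.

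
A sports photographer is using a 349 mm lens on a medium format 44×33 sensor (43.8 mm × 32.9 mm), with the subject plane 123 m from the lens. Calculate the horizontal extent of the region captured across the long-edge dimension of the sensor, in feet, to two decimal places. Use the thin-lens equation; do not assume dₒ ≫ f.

50.50 ft

dₒ: 123 m = 123000 mm.
Similar triangles through the lens centre give W/dₒ = w/dᵢ; with 1/f = 1/dₒ + 1/dᵢ this gives W = w·(dₒ − f)/f.
W = 43.8 mm × (123000 − 349) / 349 = 43.8 × 351.4355 ≈ 15392.876 mm = 15392.876/304.8 ft = 50.5016 ft.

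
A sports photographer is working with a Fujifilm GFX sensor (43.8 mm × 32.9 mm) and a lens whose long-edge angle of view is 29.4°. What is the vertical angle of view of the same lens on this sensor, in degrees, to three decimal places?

22.296°

From the long-edge AOV: f = 43.8 / (2·tan(14.7°)) = 43.8 / 0.52469 ≈ 83.4778 mm.
Vertical AOV = 2·arctan(32.9 / (2 × 83.4778)) = 2·arctan(0.19706) ≈ 22.2956°.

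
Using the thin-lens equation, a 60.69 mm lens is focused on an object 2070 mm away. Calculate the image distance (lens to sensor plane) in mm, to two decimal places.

62.52 mm

1/dᵢ = 1/f − 1/dₒ = 1/60.69 − 1/2070 = 0.0159941 mm⁻¹.
dᵢ = 1/0.0159941 ≈ 62.5231 mm.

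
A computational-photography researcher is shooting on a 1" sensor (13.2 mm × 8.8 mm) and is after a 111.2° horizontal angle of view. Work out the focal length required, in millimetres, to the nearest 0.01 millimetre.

From α = 2·arctan(w/2f) we get f = w / (2·tan(α/2)).
With w = 13.2 mm and α/2 = 55.6°, tan(α/2) ≈ 1.46046, so f ≈ 13.2 / 2.92093 ≈ 4.5191 mm.

4.52 mm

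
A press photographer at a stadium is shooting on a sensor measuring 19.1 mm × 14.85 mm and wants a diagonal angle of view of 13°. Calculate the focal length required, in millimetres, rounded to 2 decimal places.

106.17 mm

Sensor diagonal = √(19.1² + 14.85²) = √585.3325 ≈ 24.1936 mm.
From α = 2·arctan(d/2f) we get f = d / (2·tan(α/2)).
With d = 24.1936 mm and α/2 = 6.5°, tan(α/2) ≈ 0.11394, so f ≈ 24.1936 / 0.22787 ≈ 106.1725 mm.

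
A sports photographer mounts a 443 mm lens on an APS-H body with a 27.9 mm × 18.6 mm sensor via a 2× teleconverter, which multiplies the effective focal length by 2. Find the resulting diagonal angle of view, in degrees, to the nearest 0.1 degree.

2.2°

Effective focal length f = 443 × 2 = 886 mm.
Sensor diagonal = √(27.9² + 18.6²) = √1124.3700 ≈ 33.5316 mm.
α = 2·arctan(33.532 / (2 × 886)) = 2·arctan(0.01892) ≈ 2.1682°.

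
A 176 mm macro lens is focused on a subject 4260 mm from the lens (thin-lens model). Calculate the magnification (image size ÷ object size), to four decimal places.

0.0431×

Thin lens: 1/f = 1/dₒ + 1/dᵢ → 1/dᵢ = 1/176 − 1/4260 = 0.0054471 mm⁻¹, so dᵢ ≈ 183.5847 mm.
Magnification m = dᵢ/dₒ = 183.5847/4260 ≈ 0.04310.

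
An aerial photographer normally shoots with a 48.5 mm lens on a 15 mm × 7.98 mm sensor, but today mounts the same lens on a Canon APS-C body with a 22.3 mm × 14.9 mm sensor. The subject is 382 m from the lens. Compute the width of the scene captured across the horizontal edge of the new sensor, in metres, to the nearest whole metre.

The focal length stays 48.5 mm; the relevant sensor dimension is now w = 22.3 mm. Object distance dₒ = 382 m = 382000 mm.
Thin-lens field width W = w·(dₒ − f)/f = 22.3 × (382000 − 48.5)/48.5 ≈ 175618.937 mm = 175.619 m.

176 m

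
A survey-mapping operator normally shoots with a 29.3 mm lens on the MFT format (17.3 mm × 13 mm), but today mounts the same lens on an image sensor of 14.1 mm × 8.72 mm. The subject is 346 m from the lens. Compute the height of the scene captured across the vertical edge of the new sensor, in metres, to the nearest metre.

103 m

The focal length stays 29.3 mm; the relevant sensor dimension is now h = 8.72 mm. Object distance dₒ = 346 m = 346000 mm.
Thin-lens field height W = h·(dₒ − f)/f = 8.72 × (346000 − 29.3)/29.3 ≈ 102964.659 mm = 102.965 m.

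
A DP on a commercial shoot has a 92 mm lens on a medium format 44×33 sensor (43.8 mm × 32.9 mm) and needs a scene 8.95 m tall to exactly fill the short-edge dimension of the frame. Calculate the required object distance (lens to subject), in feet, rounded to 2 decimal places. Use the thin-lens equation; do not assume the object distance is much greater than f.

82.41 ft

W: 8.95 m = 8950 mm.
Magnification m = h/W = dᵢ/dₒ; combined with 1/f = 1/dₒ + 1/dᵢ this gives dₒ = f·(1 + W/h).
dₒ = 92 mm × (1 + 8950/32.9) = 92 × 273.0365 ≈ 25119.356 mm = 25119.356/304.8 ft = 82.4126 ft.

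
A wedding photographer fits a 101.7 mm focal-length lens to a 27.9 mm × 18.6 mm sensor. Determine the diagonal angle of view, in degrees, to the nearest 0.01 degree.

Sensor diagonal = √(27.9² + 18.6²) = √1124.3700 ≈ 33.5316 mm.
Angle of view α = 2·arctan(d/2f) with d = 33.5316 mm and f = 101.7 mm.
d/2f = 0.16486; arctan(0.16486) ≈ 9.3613°, so α ≈ 18.7227°.

18.72°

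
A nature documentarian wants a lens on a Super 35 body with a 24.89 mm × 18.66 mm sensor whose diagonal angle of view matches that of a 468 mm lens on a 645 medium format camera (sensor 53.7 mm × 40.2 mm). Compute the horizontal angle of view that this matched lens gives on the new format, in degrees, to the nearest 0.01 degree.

Sensor diagonal = √(53.7² + 40.2²) = √4499.7300 ≈ 67.0800 mm.
Sensor diagonal = √(24.89² + 18.66²) = √967.7077 ≈ 31.1080 mm.
Equal diagonal AOV ⇒ f₂ = f₁ · 31.1080/67.0800 = 468 × 0.46374 ≈ 217.0325 mm.
Horizontal AOV on the new format = 2·arctan(24.89 / (2 × 217.0325)) = 2·arctan(0.05734) ≈ 6.5637°.

6.56°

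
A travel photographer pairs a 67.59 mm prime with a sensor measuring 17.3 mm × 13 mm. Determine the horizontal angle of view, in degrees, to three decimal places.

14.586°

Angle of view α = 2·arctan(w/2f) with w = 17.3 mm and f = 67.59 mm.
w/2f = 0.12798; arctan(0.12798) ≈ 7.2929°, so α ≈ 14.5859°.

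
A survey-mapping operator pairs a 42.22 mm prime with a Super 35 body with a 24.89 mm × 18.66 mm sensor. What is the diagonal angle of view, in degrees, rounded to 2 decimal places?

40.45°

Sensor diagonal = √(24.89² + 18.66²) = √967.7077 ≈ 31.1080 mm.
Angle of view α = 2·arctan(d/2f) with d = 31.1080 mm and f = 42.22 mm.
d/2f = 0.36840; arctan(0.36840) ≈ 20.2240°, so α ≈ 40.4480°.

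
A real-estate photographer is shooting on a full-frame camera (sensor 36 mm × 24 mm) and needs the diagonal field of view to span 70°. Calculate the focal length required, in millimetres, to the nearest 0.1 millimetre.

Sensor diagonal = √(36² + 24²) = √1872.0000 ≈ 43.2666 mm.
From α = 2·arctan(d/2f) we get f = d / (2·tan(α/2)).
With d = 43.2666 mm and α/2 = 35°, tan(α/2) ≈ 0.70021, so f ≈ 43.2666 / 1.40042 ≈ 30.8956 mm.

30.9 mm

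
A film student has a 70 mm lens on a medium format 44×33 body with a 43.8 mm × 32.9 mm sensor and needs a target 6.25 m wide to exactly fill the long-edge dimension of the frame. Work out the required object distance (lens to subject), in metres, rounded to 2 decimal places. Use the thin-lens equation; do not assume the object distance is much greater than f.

W: 6.25 m = 6250 mm.
Magnification m = w/W = dᵢ/dₒ; combined with 1/f = 1/dₒ + 1/dᵢ this gives dₒ = f·(1 + W/w).
dₒ = 70 mm × (1 + 6250/43.8) = 70 × 143.6941 ≈ 10058.584 mm = 10.0586 m.

10.06 m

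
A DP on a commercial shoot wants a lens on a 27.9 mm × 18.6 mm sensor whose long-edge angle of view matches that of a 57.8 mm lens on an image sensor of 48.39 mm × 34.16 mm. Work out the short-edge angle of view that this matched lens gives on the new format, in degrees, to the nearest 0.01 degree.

Equal long-edge AOV ⇒ f₂ = f₁ · 27.9/48.39 = 57.8 × 0.57657 ≈ 33.3255 mm.
Short-edge AOV on the new format = 2·arctan(18.6 / (2 × 33.3255)) = 2·arctan(0.27907) ≈ 31.1852°.

31.19°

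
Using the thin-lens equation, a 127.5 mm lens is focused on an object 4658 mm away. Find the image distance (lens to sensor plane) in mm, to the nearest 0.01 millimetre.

1/dᵢ = 1/f − 1/dₒ = 1/127.5 − 1/4658 = 0.0076285 mm⁻¹.
dᵢ = 1/0.0076285 ≈ 131.0882 mm.

131.09 mm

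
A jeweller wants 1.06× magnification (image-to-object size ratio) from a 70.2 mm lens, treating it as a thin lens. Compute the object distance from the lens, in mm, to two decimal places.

With m = dᵢ/dₒ and 1/f = 1/dₒ + 1/dᵢ, substituting dᵢ = m·dₒ gives 1/f = (1 + 1/m)/dₒ, hence dₒ = f·(1 + 1/m).
dₒ = 70.2 × (1 + 1/1.06) = 70.2 × 1.94340 ≈ 136.426 mm.

136.43 mm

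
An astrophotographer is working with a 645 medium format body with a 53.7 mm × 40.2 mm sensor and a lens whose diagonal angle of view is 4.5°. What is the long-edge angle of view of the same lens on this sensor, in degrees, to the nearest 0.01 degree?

3.60°

Sensor diagonal = √(53.7² + 40.2²) = √4499.7300 ≈ 67.0800 mm.
From the diagonal AOV: f = 67.0800 / (2·tan(2.25°)) = 67.0800 / 0.07858 ≈ 853.6503 mm.
Long-edge AOV = 2·arctan(53.7 / (2 × 853.6503)) = 2·arctan(0.03145) ≈ 3.6031°.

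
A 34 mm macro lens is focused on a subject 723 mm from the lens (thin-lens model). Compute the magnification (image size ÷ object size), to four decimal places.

0.0493×

Thin lens: 1/f = 1/dₒ + 1/dᵢ → 1/dᵢ = 1/34 − 1/723 = 0.0280286 mm⁻¹, so dᵢ ≈ 35.6778 mm.
Magnification m = dᵢ/dₒ = 35.6778/723 ≈ 0.04935.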